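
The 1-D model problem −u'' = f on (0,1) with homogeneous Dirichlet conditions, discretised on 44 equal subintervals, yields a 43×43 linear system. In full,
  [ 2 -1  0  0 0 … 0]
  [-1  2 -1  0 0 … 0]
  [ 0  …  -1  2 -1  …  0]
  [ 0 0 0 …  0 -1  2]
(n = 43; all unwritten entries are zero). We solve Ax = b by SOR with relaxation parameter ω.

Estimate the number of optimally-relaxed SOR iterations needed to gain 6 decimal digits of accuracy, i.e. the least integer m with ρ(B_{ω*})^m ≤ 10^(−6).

B_J for the 43×43 system has eigenvalues cos(kπ/44); ρ_J = cos(π/44) = 0.9974521.
√(1−ρ_J²) simplifies to sin(π/44) = 0.0713392.
[ω*] 2 ÷ (1 + 0.0713392) = 2 ÷ 1.0713392 = 1.8668224.
[ρ_SOR] ω* − 1 = 0.8668224.
6·ln10 = 13.8155; −ln(0.8668224) = 0.142921; m = ⌈13.8155/0.142921⌉ = ⌈96.665⌉ = 97.

m = 97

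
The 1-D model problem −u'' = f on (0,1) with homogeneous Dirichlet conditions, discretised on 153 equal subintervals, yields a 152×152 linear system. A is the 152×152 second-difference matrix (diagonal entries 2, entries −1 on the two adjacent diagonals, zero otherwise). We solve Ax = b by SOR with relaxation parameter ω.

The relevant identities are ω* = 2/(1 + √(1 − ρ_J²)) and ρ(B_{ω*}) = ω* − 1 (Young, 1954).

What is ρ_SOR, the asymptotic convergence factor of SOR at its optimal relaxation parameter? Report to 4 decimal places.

ρ_SOR = 0.9598

spectrum of D⁻¹(L+U) = {cos(kπ/153) : 1≤k≤152}; ρ_J = cos(π/153) = 0.9998.
√(1 − cos²(π/153)) = sin(π/153) ≈ 0.02053.
[ω*] 2 ÷ (1 + 0.02053) = 2 ÷ 1.02053 = 1.9598.
ρ_SOR = ω* − 1 = 1.9598 − 1 = 0.9598.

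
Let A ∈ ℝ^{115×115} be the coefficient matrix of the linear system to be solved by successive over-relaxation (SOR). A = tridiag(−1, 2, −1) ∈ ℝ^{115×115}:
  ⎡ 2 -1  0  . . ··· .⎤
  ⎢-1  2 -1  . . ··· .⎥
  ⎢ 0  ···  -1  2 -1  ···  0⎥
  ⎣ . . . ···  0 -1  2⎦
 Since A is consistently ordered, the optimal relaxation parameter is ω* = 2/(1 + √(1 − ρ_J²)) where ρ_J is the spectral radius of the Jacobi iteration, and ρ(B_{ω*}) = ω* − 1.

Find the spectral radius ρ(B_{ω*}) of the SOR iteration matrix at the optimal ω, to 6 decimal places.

spectrum of D⁻¹(L+U) = {cos(kπ/116) : 1≤k≤115}; ρ_J = cos(π/116) = 0.999633.
1 − cos²(π/116) = sin²(π/116) ⇒ √(1−ρ_J²) = sin(π/116) = 0.0270794.
ω* = 2/(1 + 0.0270794) = 2/1.0270794 = 1.947269.
At ω = 1.947269 every |λ(B_ω)| = ω−1, so ρ_SOR = 0.947269.

ρ_SOR = 0.947269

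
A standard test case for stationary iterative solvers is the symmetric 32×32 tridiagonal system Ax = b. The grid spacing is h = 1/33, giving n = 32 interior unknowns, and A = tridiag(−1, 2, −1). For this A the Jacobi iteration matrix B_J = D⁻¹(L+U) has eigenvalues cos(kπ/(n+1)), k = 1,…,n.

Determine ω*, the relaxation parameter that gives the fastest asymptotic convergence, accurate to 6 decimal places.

ω* = 1.826391

n=32: λ(B_J) = 1 − λ(A)/2 = cos(kπ/33); k=1 gives ρ_J = 0.995472.
1 − cos²(π/33) = sin²(π/33) ⇒ √(1−ρ_J²) = sin(π/33) = 0.0950560.
Then 2/(1+√(1−ρ_J²)) = 2/(1+0.0950560); ω* = 2/1.0950560 = 1.826391.
[ρ_SOR] ω* − 1 = 0.826391.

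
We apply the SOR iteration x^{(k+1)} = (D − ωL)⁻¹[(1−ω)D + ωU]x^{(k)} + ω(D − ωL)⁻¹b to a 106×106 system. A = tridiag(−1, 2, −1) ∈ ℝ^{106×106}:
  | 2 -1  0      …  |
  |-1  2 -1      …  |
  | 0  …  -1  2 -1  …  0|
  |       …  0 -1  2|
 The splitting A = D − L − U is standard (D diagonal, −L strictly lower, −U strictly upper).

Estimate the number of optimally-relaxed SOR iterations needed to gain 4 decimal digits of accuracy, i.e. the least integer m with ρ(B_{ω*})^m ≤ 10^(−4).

½·tridiag(1,0,1) at n=106: λ_k = cos(kπ/107); max |λ| at k=1 ⇒ ρ_J = cos(π/107) ≈ 0.9995690.
root = sin(π/107) = 0.0293565  (since 1−cos² = sin²).
ω* = 2/(1+0.0293565) = 1.9429615
ρ_SOR = ω* − 1 ≈ 0.9429615.
(0.9429615)^m ≤ 10^{−4}  ⇒  m·ln(0.9429615) ≤ −4·ln10  ⇒  m ≥ 156.826  ⇒  m = 157

m = 157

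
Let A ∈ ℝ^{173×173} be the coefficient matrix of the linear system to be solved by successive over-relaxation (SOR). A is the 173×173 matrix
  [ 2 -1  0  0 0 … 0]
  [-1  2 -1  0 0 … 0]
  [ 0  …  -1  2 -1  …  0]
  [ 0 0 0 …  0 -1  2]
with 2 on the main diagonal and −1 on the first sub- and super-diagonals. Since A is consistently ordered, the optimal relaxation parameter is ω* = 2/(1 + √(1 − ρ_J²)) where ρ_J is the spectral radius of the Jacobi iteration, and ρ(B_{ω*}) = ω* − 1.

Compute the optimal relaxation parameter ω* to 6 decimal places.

½·tridiag(1,0,1) at n=173: λ_k = cos(kπ/174); max |λ| at k=1 ⇒ ρ_J = cos(π/174) ≈ 0.999837.
1 − cos²(π/174) = sin²(π/174) ⇒ √(1−ρ_J²) = sin(π/174) = 0.0180541.
[ω*] 2 ÷ (1 + 0.0180541) = 2 ÷ 1.0180541 = 1.964532.
ρ_SOR = ω* − 1 ≈ 0.964532.

ω* = 1.964532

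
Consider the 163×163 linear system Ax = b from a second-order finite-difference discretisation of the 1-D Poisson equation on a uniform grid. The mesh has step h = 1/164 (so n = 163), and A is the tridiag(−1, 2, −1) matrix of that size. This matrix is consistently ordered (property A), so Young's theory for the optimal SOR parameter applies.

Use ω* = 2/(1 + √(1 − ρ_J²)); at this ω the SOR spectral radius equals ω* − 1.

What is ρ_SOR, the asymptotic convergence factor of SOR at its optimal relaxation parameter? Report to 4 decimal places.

ρ_SOR = 0.9624

spectrum of D⁻¹(L+U) = {cos(kπ/164) : 1≤k≤163}; ρ_J = cos(π/164) = 0.9998.
√(1−ρ_J²) simplifies to sin(π/164) = 0.01915.
ω* = 2/(1+0.01915) = 1.9624
[ρ_SOR] ω* − 1 = 0.9624.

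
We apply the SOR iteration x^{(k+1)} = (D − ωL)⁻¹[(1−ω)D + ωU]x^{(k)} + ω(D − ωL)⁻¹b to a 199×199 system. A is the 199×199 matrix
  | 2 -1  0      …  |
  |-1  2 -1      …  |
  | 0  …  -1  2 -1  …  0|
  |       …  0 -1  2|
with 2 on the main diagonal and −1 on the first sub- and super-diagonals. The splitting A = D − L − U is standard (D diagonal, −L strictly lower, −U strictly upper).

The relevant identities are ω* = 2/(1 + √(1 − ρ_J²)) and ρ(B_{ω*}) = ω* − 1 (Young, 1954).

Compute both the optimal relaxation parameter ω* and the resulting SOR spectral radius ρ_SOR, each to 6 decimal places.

ω* = 1.969071, ρ_SOR = 0.969071

With n=199, ρ(Jacobi) = cos(π/200) = 0.999877.
√(1−ρ_J²) simplifies to sin(π/200) = 0.0157073.
[ω*] 2 ÷ (1 + 0.0157073) = 2 ÷ 1.0157073 = 1.969071.
ρ_SOR = ω* − 1 = 1.969071 − 1 = 0.969071.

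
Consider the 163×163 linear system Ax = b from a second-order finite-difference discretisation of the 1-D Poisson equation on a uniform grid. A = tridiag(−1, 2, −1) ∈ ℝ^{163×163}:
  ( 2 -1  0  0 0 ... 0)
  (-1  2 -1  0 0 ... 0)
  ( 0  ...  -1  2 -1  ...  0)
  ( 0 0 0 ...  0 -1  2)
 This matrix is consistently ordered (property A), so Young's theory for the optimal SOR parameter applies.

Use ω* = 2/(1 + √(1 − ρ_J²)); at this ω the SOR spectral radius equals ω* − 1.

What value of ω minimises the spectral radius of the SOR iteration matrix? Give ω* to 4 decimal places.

B_J for the 163×163 system has eigenvalues cos(kπ/164); ρ_J = cos(π/164) = 0.9998.
√(1−ρ_J²) simplifies to sin(π/164) = 0.01915.
ω* = 2/(1 + 0.01915) = 2/1.01915 = 1.9624.
ρ(B_{ω*}) = ω*−1 = 0.9624

ω* = 1.9624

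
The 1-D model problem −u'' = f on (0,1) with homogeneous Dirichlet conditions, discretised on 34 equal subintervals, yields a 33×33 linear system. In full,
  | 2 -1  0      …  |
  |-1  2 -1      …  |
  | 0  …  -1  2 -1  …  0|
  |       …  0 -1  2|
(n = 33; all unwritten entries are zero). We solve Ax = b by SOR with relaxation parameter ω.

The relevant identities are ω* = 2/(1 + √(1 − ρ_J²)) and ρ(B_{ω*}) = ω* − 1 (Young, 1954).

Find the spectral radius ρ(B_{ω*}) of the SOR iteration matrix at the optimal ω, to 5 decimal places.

ρ_SOR = 0.83105

B_J for the 33×33 system has eigenvalues cos(kπ/34); ρ_J = cos(π/34) = 0.99573.
√(1−ρ_J²) = |sin(π/34)| = 0.092268
[ω*] 2 ÷ (1 + 0.092268) = 2 ÷ 1.092268 = 1.83105.
ρ(B_{ω*}) = ω*−1 = 0.83105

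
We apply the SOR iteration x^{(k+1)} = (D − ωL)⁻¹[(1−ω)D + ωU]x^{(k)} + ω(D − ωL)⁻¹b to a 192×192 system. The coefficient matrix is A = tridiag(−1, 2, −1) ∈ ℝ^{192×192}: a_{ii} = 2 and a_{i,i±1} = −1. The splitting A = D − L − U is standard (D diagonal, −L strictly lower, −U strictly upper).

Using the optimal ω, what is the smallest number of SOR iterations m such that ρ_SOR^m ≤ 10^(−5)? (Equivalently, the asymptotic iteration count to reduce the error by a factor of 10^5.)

m = 354

n=192: λ(B_J) = 1 − λ(A)/2 = cos(kπ/193); k=1 gives ρ_J = 0.9998675.
root = sin(π/193) = 0.0162770  (since 1−cos² = sin²).
ω* = 2/(1 + 0.0162770) = 2/1.0162770 = 1.9679674.
and ρ(B_{ω*}) = 1.9679674 − 1 = 0.9679674.
For 5 digits: m = 5·ln10 / (−ln 0.9679674) = 11.5129/0.0325569 = 353.624; round up → m = 354.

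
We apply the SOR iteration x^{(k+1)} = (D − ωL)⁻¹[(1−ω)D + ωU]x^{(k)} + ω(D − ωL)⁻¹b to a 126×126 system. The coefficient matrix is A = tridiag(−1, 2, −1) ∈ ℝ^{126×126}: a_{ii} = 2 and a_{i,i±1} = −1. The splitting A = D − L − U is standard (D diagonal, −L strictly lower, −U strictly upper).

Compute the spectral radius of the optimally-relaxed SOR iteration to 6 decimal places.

½·tridiag(1,0,1) at n=126: λ_k = cos(kπ/127); max |λ| at k=1 ⇒ ρ_J = cos(π/127) ≈ 0.999694.
√(1−ρ_J²) simplifies to sin(π/127) = 0.0247344.
So ω* = 2/1.0247344 = 1.951725 (Young).
and ρ(B_{ω*}) = 1.951725 − 1 = 0.951725.

ρ_SOR = 0.951725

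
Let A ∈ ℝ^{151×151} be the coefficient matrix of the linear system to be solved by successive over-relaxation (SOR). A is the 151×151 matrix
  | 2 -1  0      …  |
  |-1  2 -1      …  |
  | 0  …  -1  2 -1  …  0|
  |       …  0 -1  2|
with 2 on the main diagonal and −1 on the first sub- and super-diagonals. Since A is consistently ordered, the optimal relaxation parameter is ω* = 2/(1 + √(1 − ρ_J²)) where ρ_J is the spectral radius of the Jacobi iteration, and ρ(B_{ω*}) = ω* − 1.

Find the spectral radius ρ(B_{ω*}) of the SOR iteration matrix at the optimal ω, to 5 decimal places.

½·tridiag(1,0,1) at n=151: λ_k = cos(kπ/152); max |λ| at k=1 ⇒ ρ_J = cos(π/152) ≈ 0.99979.
√(1−ρ_J²) simplifies to sin(π/152) = 0.020667.
[ω*] 2 ÷ (1 + 0.020667) = 2 ÷ 1.020667 = 1.95950.
At ω = 1.95950 every |λ(B_ω)| = ω−1, so ρ_SOR = 0.95950.

ρ_SOR = 0.95950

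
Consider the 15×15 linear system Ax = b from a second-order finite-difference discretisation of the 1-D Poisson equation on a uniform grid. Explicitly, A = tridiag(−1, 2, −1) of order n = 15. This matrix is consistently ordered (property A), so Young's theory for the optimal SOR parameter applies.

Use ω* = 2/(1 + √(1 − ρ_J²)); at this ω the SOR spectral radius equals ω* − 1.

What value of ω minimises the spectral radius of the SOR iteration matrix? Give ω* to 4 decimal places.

ω* = 1.6735

B_J for the 15×15 system has eigenvalues cos(kπ/16); ρ_J = cos(π/16) = 0.9808.
√(1 − cos²(π/16)) = sin(π/16) ≈ 0.19509.
ω* = 2/(1 + 0.19509) = 2/1.19509 = 1.6735.
ρ_SOR = ω* − 1 = 1.6735 − 1 = 0.6735.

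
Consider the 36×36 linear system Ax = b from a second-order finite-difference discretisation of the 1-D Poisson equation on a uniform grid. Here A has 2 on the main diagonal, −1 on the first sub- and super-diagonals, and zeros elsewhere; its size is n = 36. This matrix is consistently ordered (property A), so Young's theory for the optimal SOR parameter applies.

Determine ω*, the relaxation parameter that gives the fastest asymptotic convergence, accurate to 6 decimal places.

[ρ_J] n=36: ρ(B_J) = cos(π/(n+1)) = cos(π/37) = 0.996397.
√(1−ρ_J²) simplifies to sin(π/37) = 0.0848059.
[ω*] 2 ÷ (1 + 0.0848059) = 2 ÷ 1.0848059 = 1.843648.
and ρ(B_{ω*}) = 1.843648 − 1 = 0.843648.

ω* = 1.843648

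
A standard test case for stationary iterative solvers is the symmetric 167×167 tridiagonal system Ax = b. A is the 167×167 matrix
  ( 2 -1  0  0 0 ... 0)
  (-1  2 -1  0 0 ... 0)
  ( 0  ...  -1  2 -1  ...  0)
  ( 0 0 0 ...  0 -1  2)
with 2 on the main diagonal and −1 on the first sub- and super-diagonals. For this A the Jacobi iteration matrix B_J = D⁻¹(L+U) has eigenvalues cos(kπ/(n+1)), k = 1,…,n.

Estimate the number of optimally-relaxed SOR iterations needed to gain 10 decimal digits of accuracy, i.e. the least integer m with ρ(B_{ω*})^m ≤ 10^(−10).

With n=167, ρ(Jacobi) = cos(π/168) = 0.9998252.
root = sin(π/168) = 0.0186989  (since 1−cos² = sin²).
ω* = 2/(1 + 0.0186989) = 2/1.0186989 = 1.9632887.
At ω = 1.9632887 every |λ(B_ω)| = ω−1, so ρ_SOR = 0.9632887.
For 10 digits: m = 10·ln10 / (−ln 0.9632887) = 23.0259/0.0374021 = 615.631; round up → m = 616.

m = 616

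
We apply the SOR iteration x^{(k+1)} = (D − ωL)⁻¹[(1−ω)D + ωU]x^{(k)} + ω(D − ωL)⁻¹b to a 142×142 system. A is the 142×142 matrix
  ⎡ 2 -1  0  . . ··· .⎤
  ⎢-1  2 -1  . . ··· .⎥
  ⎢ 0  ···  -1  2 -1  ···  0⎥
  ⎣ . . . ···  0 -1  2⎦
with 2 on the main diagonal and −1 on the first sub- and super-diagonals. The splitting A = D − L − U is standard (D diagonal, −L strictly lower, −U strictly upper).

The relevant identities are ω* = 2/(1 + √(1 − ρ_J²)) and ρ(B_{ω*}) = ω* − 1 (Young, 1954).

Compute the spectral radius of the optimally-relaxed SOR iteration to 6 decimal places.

spectrum of D⁻¹(L+U) = {cos(kπ/143) : 1≤k≤142}; ρ_J = cos(π/143) = 0.999759.
1 − cos²(π/143) = sin²(π/143) ⇒ √(1−ρ_J²) = sin(π/143) = 0.0219674.
So ω* = 2/1.0219674 = 1.957010 (Young).
ρ(B_{ω*}) = ω*−1 = 0.957010

ρ_SOR = 0.957010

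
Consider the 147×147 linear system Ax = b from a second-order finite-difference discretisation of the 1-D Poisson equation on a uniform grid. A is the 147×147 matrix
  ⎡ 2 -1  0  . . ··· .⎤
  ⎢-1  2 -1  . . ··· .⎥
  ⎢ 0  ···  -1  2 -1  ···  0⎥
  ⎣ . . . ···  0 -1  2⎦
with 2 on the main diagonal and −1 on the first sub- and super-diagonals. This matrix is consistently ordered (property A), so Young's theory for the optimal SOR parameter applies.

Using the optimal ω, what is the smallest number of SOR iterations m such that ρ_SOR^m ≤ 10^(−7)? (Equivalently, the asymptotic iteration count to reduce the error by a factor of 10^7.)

m = 380

½·tridiag(1,0,1) at n=147: λ_k = cos(kπ/148); max |λ| at k=1 ⇒ ρ_J = cos(π/148) ≈ 0.9997747.
root = sin(π/148) = 0.0212254  (since 1−cos² = sin²).
Young: ω* = 2/(1+√(1−ρ_J²)) = 2/(1+0.0212254) = 2/1.0212254 = 1.9584315.
ρ_SOR = ω* − 1 ≈ 0.9584315.
(0.9584315)^m ≤ 10^{−7}  ⇒  m·ln(0.9584315) ≤ −7·ln10  ⇒  m ≥ 379.632  ⇒  m = 380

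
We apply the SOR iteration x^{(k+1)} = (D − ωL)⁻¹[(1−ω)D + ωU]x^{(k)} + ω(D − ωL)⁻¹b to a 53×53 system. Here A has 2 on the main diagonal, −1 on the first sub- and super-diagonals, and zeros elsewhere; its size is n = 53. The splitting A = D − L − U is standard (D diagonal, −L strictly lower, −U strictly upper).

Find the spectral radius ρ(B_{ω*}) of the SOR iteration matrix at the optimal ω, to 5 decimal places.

½·tridiag(1,0,1) at n=53: λ_k = cos(kπ/54); max |λ| at k=1 ⇒ ρ_J = cos(π/54) ≈ 0.99831.
√(1−ρ_J²) = |sin(π/54)| = 0.058145
ω* = 2/(1 + 0.058145) = 2/1.058145 = 1.89010.
ρ_SOR = ω* − 1 = 1.89010 − 1 = 0.89010.

ρ_SOR = 0.89010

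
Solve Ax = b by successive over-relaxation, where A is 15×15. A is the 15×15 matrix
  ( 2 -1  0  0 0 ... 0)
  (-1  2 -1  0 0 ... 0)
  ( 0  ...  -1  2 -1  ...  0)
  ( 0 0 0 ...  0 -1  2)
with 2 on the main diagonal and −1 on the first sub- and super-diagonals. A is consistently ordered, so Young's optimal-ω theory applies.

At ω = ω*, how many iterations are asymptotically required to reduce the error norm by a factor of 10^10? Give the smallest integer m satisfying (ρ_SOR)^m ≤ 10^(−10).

m = 59

[ρ_J] n=15: ρ(B_J) = cos(π/(n+1)) = cos(π/16) = 0.9807853.
1 − cos²(π/16) = sin²(π/16) ⇒ √(1−ρ_J²) = sin(π/16) = 0.1950903.
ω* = 2/(1 + 0.1950903) = 2/1.1950903 = 1.6735137.
ρ_SOR = ω* − 1 ≈ 0.6735137.
10·ln10 = 23.0259; −ln(0.6735137) = 0.395247; m = ⌈23.0259/0.395247⌉ = ⌈58.257⌉ = 59.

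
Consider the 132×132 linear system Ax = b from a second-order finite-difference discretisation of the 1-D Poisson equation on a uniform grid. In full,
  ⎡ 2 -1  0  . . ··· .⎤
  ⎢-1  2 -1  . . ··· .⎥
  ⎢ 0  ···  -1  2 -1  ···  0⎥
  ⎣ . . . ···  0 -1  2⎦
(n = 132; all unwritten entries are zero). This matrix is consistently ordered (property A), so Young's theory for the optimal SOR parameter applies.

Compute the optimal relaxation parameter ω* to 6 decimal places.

ω* = 1.953852

With n=132, ρ(Jacobi) = cos(π/133) = 0.999721.
√(1−ρ_J²) simplifies to sin(π/133) = 0.0236188.
ω* = 2/(1+0.0236188) = 1.953852
ρ(B_{ω*}) = ω*−1 = 0.953852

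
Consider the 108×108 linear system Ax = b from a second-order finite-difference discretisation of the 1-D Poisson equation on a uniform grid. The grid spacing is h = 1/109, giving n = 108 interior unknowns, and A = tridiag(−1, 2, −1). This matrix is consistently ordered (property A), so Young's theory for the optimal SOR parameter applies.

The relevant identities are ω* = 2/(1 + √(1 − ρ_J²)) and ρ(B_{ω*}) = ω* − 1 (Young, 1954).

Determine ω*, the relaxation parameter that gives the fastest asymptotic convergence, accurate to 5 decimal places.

ω* = 1.94398

ρ_J = max_k |cos(kπ/109)| = cos(π/109) = 0.99958
√(1 − cos²(π/109)) = sin(π/109) ≈ 0.028818.
[ω*] 2 ÷ (1 + 0.028818) = 2 ÷ 1.028818 = 1.94398.
ρ_SOR = ω* − 1 ≈ 0.94398.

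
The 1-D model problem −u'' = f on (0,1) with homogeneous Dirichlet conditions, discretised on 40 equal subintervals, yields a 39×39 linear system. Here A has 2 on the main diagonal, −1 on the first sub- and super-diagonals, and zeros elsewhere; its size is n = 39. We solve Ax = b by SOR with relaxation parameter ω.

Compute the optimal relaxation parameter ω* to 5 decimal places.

n=39: λ(B_J) = 1 − λ(A)/2 = cos(kπ/40); k=1 gives ρ_J = 0.99692.
1 − cos²(π/40) = sin²(π/40) ⇒ √(1−ρ_J²) = sin(π/40) = 0.078459.
ω* = 2/(1+0.078459) = 1.85450
ρ_SOR = ω* − 1 ≈ 0.85450.

ω* = 1.85450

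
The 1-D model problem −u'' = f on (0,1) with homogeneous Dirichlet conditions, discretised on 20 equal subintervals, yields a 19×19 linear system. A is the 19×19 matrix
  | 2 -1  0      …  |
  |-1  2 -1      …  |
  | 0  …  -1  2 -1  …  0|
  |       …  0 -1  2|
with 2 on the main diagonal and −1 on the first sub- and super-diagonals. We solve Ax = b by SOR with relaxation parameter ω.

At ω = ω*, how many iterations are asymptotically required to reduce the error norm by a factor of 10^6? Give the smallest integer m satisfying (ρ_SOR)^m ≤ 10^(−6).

[ρ_J] n=19: ρ(B_J) = cos(π/(n+1)) = cos(π/20) = 0.9876883.
√(1−ρ_J²) simplifies to sin(π/20) = 0.1564345.
ω* = 2/(1 + 0.1564345) = 2/1.1564345 = 1.7294538.
[ρ_SOR] ω* − 1 = 0.7294538.
Need (0.7294538)^m ≤ 10^(−6): m ≥ 6·ln10/|ln 0.7294538| = 13.8155/0.315459 = 43.795 ⇒ m = 44.

m = 44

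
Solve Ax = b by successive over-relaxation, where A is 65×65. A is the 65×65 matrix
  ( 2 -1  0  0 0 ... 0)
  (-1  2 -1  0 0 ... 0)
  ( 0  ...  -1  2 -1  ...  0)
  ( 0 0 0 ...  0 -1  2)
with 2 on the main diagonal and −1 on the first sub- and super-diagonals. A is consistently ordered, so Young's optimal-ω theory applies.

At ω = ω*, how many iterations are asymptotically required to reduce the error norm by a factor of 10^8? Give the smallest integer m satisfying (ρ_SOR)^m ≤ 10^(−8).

[ρ_J] n=65: ρ(B_J) = cos(π/(n+1)) = cos(π/66) = 0.9988673.
root = sin(π/66) = 0.0475819  (since 1−cos² = sin²).
Young: ω* = 2/(1+√(1−ρ_J²)) = 2/(1+0.0475819) = 2/1.0475819 = 1.9091586.
ρ_SOR = ω* − 1 = 1.9091586 − 1 = 0.9091586.
ρ_SOR^m ≤ 10^(−8) ⇔ m ≥ 8·ln10/(−ln 0.9091586) = 18.4207/0.0952357 = 193.422; m = ⌈193.422⌉ = 194.

m = 194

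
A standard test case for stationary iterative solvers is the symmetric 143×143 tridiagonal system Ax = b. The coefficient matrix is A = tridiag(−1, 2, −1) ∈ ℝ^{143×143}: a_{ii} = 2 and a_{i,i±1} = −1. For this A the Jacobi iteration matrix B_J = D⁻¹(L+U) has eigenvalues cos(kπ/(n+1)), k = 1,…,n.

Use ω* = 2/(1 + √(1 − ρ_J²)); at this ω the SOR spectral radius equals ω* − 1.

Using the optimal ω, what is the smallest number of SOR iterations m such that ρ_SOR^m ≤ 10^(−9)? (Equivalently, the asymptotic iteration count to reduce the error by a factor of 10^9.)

m = 475

[ρ_J] n=143: ρ(B_J) = cos(π/(n+1)) = cos(π/144) = 0.9997620.
root = sin(π/144) = 0.0218149  (since 1−cos² = sin²).
[ω*] 2 ÷ (1 + 0.0218149) = 2 ÷ 1.0218149 = 1.9573017.
ρ_SOR = ω* − 1 ≈ 0.9573017.
9·ln10 = 20.7233; −ln(0.9573017) = 0.0436367; m = ⌈20.7233/0.0436367⌉ = ⌈474.905⌉ = 475.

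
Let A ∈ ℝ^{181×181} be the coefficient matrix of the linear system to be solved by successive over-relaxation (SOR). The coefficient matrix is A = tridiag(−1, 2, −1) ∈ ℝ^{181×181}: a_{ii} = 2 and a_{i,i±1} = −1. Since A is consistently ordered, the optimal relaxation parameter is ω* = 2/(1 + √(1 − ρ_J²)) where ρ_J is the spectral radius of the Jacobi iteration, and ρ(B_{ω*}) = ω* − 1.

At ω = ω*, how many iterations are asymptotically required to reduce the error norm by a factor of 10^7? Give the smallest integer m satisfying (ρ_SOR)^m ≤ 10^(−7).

½·tridiag(1,0,1) at n=181: λ_k = cos(kπ/182); max |λ| at k=1 ⇒ ρ_J = cos(π/182) ≈ 0.9998510.
root = sin(π/182) = 0.0172606  (since 1−cos² = sin²).
So ω* = 2/1.0172606 = 1.9660645 (Young).
and ρ(B_{ω*}) = 1.9660645 − 1 = 0.9660645.
m ≥ 7·ln10 / (−ln 0.9660645) = 466.857; smallest integer m = 467.

m = 467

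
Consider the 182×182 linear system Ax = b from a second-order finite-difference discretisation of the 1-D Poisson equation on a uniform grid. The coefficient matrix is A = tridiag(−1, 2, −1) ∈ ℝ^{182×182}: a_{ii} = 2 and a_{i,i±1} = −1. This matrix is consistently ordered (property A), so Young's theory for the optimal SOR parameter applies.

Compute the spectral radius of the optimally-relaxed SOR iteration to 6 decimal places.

spectrum of D⁻¹(L+U) = {cos(kπ/183) : 1≤k≤182}; ρ_J = cos(π/183) = 0.999853.
√(1−ρ_J²) = |sin(π/183)| = 0.0171663
So ω* = 2/1.0171663 = 1.966247 (Young).
[ρ_SOR] ω* − 1 = 0.966247.

ρ_SOR = 0.966247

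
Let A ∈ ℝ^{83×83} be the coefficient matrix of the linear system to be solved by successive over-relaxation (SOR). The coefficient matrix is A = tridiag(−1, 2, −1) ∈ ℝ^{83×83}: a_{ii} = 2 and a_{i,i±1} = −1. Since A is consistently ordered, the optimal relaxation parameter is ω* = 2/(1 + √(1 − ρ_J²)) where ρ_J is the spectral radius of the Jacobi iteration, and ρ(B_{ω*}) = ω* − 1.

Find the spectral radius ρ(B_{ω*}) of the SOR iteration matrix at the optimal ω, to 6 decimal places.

ρ_SOR = 0.927913

spectrum of D⁻¹(L+U) = {cos(kπ/84) : 1≤k≤83}; ρ_J = cos(π/84) = 0.999301.
√(1−ρ_J²) = |sin(π/84)| = 0.0373912
Young: ω* = 2/(1+√(1−ρ_J²)) = 2/(1+0.0373912) = 2/1.0373912 = 1.927913.
[ρ_SOR] ω* − 1 = 0.927913.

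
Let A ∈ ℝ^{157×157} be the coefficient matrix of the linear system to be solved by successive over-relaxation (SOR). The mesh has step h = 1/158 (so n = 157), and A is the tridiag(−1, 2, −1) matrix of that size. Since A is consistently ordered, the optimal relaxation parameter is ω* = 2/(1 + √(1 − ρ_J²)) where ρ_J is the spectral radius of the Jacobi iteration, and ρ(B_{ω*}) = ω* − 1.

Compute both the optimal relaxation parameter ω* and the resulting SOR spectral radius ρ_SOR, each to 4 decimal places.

ω* = 1.9610, ρ_SOR = 0.9610

With n=157, ρ(Jacobi) = cos(π/158) = 0.9998.
root = sin(π/158) = 0.01988  (since 1−cos² = sin²).
ω* = 2 / (1 + 0.01988) = 2 / 1.01988 ≈ 1.9610.
[ρ_SOR] ω* − 1 = 0.9610.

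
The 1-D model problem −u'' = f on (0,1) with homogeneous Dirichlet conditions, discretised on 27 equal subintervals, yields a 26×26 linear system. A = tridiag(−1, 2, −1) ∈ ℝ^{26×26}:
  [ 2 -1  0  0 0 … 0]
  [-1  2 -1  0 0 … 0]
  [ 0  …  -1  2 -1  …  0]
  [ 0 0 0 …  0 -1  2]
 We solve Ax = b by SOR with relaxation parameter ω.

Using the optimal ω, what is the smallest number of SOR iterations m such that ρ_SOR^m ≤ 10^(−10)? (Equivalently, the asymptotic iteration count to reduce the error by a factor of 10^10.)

m = 99

½·tridiag(1,0,1) at n=26: λ_k = cos(kπ/27); max |λ| at k=1 ⇒ ρ_J = cos(π/27) ≈ 0.9932384.
√(1−ρ_J²) = |sin(π/27)| = 0.1160929
Then 2/(1+√(1−ρ_J²)) = 2/(1+0.1160929); ω* = 2/1.1160929 = 1.7919655.
[ρ_SOR] ω* − 1 = 0.7919655.
Need (0.7919655)^m ≤ 10^(−10): m ≥ 10·ln10/|ln 0.7919655| = 23.0259/0.233237 = 98.723 ⇒ m = 99.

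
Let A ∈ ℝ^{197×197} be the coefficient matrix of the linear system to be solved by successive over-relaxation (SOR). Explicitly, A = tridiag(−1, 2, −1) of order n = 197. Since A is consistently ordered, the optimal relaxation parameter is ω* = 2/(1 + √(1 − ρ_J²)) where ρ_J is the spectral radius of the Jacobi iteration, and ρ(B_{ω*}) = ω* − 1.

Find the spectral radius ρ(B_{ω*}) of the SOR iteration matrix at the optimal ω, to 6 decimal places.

[ρ_J] n=197: ρ(B_J) = cos(π/(n+1)) = cos(π/198) = 0.999874.
√(1−ρ_J²) simplifies to sin(π/198) = 0.0158660.
So ω* = 2/1.0158660 = 1.968764 (Young).
At ω = 1.968764 every |λ(B_ω)| = ω−1, so ρ_SOR = 0.968764.

ρ_SOR = 0.968764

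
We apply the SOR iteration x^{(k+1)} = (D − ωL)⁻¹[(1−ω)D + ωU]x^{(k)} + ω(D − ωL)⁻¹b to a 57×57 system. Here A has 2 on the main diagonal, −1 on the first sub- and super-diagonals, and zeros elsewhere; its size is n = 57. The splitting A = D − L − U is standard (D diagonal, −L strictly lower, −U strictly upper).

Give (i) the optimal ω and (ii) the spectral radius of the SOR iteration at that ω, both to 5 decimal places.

[ρ_J] n=57: ρ(B_J) = cos(π/(n+1)) = cos(π/58) = 0.99853.
1 − cos²(π/58) = sin²(π/58) ⇒ √(1−ρ_J²) = sin(π/58) = 0.054139.
[ω*] 2 ÷ (1 + 0.054139) = 2 ÷ 1.054139 = 1.89728.
At ω = 1.89728 every |λ(B_ω)| = ω−1, so ρ_SOR = 0.89728.

ω* = 1.89728, ρ_SOR = 0.89728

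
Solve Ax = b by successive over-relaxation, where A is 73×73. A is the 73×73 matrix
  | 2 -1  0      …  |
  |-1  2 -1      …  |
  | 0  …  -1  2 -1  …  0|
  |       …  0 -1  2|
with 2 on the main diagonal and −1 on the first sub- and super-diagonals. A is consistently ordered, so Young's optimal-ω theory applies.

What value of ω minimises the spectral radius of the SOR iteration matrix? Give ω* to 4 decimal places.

spectrum of D⁻¹(L+U) = {cos(kπ/74) : 1≤k≤73}; ρ_J = cos(π/74) = 0.9991.
√(1 − cos²(π/74)) = sin(π/74) ≈ 0.04244.
Then 2/(1+√(1−ρ_J²)) = 2/(1+0.04244); ω* = 2/1.04244 = 1.9186.
ρ_SOR = ω* − 1 = 1.9186 − 1 = 0.9186.

ω* = 1.9186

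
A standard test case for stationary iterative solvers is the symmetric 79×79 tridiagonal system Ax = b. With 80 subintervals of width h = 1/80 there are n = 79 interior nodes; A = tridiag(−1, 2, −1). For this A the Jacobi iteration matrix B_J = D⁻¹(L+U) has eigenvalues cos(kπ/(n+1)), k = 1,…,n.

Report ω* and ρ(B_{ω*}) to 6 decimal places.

ω* = 1.924447, ρ_SOR = 0.924447

[ρ_J] n=79: ρ(B_J) = cos(π/(n+1)) = cos(π/80) = 0.999229.
root = sin(π/80) = 0.0392598  (since 1−cos² = sin²).
ω* = 2 / (1 + 0.0392598) = 2 / 1.0392598 ≈ 1.924447.
ρ_SOR = ω* − 1 ≈ 0.924447.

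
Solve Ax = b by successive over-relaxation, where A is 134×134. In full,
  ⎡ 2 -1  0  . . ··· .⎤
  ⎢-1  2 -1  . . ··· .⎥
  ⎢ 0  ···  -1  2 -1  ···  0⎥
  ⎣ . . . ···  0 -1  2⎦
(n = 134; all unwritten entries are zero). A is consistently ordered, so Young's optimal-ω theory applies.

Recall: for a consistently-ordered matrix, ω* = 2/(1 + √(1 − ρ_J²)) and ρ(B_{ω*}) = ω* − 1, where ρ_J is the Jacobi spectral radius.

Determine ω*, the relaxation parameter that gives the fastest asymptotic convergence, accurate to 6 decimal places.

ω* = 1.954520

½·tridiag(1,0,1) at n=134: λ_k = cos(kπ/135); max |λ| at k=1 ⇒ ρ_J = cos(π/135) ≈ 0.999729.
root = sin(π/135) = 0.0232690  (since 1−cos² = sin²).
ω* = 2 / (1 + 0.0232690) = 2 / 1.0232690 ≈ 1.954520.
ρ(B_{ω*}) = ω*−1 = 0.954520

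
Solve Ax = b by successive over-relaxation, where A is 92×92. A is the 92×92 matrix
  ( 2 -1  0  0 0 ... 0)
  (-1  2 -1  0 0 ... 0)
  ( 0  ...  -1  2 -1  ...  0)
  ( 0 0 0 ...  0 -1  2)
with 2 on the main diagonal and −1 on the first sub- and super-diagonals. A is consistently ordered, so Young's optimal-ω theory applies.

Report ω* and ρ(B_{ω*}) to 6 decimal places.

[ρ_J] n=92: ρ(B_J) = cos(π/(n+1)) = cos(π/93) = 0.999429.
1 − cos²(π/93) = sin²(π/93) ⇒ √(1−ρ_J²) = sin(π/93) = 0.0337741.
So ω* = 2/1.0337741 = 1.934659 (Young).
ρ(B_{ω*}) = ω*−1 = 0.934659

ω* = 1.934659, ρ_SOR = 0.934659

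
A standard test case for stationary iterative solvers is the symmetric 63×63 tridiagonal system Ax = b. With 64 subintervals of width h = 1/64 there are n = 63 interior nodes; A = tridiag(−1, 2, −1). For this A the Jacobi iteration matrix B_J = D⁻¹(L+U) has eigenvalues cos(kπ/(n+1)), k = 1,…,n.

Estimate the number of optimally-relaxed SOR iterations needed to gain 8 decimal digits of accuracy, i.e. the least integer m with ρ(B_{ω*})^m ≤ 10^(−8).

m = 188

½·tridiag(1,0,1) at n=63: λ_k = cos(kπ/64); max |λ| at k=1 ⇒ ρ_J = cos(π/64) ≈ 0.9987955.
1 − cos²(π/64) = sin²(π/64) ⇒ √(1−ρ_J²) = sin(π/64) = 0.0490677.
ω* = 2 / (1 + 0.0490677) = 2 / 1.0490677 ≈ 1.9064547.
Hence ρ(B_{ω*}) = 1.9064547 − 1 = 0.9064547.
ρ_SOR^m ≤ 10^(−8) ⇔ m ≥ 8·ln10/(−ln 0.9064547) = 18.4207/0.0982142 = 187.556; m = ⌈187.556⌉ = 188.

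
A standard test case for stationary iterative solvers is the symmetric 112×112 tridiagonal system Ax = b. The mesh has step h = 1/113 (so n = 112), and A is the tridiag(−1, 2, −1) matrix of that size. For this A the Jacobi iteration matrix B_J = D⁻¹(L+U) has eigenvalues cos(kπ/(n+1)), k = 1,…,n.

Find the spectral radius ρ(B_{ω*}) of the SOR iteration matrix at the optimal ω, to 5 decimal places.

ρ_SOR = 0.94591

n=112: λ(B_J) = 1 − λ(A)/2 = cos(kπ/113); k=1 gives ρ_J = 0.99961.
root = sin(π/113) = 0.027798  (since 1−cos² = sin²).
ω* = 2 / (1 + 0.027798) = 2 / 1.027798 ≈ 1.94591.
and ρ(B_{ω*}) = 1.94591 − 1 = 0.94591.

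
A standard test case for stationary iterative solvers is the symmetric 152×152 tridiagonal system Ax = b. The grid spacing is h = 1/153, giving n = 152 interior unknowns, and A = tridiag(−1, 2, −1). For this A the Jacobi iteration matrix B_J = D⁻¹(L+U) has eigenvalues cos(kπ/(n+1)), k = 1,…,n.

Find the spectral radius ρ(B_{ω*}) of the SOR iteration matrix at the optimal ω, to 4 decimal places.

With n=152, ρ(Jacobi) = cos(π/153) = 0.9998.
√(1 − cos²(π/153)) = sin(π/153) ≈ 0.02053.
[ω*] 2 ÷ (1 + 0.02053) = 2 ÷ 1.02053 = 1.9598.
and ρ(B_{ω*}) = 1.9598 − 1 = 0.9598.

ρ_SOR = 0.9598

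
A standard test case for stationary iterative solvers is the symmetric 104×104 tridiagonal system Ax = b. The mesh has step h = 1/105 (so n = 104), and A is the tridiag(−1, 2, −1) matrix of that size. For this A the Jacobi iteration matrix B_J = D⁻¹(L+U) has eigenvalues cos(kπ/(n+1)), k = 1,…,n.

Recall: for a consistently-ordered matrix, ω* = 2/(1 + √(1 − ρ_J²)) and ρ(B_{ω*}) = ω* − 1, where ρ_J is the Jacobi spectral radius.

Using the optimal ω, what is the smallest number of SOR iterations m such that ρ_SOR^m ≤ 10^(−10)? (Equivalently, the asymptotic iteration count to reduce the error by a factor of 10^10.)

m = 385

ρ_J = max_k |cos(kπ/105)| = cos(π/105) = 0.9995524
√(1−ρ_J²) = |sin(π/105)| = 0.0299155
[ω*] 2 ÷ (1 + 0.0299155) = 2 ÷ 1.0299155 = 1.9419069.
ρ_SOR = ω* − 1 ≈ 0.9419069.
(0.9419069)^m ≤ 10^{−10}  ⇒  m·ln(0.9419069) ≤ −10·ln10  ⇒  m ≥ 384.735  ⇒  m = 385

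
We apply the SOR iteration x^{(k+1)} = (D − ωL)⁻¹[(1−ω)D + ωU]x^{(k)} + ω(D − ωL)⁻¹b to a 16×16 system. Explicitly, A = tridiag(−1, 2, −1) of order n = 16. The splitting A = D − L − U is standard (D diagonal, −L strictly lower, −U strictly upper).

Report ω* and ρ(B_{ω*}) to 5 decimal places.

[ρ_J] n=16: ρ(B_J) = cos(π/(n+1)) = cos(π/17) = 0.98297.
√(1−ρ_J²) simplifies to sin(π/17) = 0.183750.
ω* = 2/(1 + 0.183750) = 2/1.183750 = 1.68955.
ρ_SOR = ω* − 1 = 1.68955 − 1 = 0.68955.

ω* = 1.68955, ρ_SOR = 0.68955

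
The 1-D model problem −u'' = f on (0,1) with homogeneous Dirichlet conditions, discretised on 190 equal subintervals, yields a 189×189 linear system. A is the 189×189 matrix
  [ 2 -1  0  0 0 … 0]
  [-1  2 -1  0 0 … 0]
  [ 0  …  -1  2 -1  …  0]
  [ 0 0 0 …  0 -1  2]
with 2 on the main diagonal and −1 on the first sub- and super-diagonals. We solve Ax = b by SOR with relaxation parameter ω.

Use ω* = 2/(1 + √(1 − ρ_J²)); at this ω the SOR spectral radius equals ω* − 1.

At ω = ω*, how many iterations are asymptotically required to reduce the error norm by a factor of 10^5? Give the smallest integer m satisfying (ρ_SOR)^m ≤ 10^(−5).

With n=189, ρ(Jacobi) = cos(π/190) = 0.9998633.
1 − cos²(π/190) = sin²(π/190) ⇒ √(1−ρ_J²) = sin(π/190) = 0.0165339.
Then 2/(1+√(1−ρ_J²)) = 2/(1+0.0165339); ω* = 2/1.0165339 = 1.9674700.
At ω = 1.9674700 every |λ(B_ω)| = ω−1, so ρ_SOR = 0.9674700.
For 5 digits: m = 5·ln10 / (−ln 0.9674700) = 11.5129/0.0330709 = 348.128; round up → m = 349.

m = 349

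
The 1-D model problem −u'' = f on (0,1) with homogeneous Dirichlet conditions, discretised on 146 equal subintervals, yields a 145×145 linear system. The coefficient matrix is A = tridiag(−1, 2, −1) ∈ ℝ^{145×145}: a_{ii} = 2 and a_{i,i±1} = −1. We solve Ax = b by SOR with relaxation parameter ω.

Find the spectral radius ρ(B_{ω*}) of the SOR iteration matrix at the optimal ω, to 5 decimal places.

ρ_SOR = 0.95787

n=145: λ(B_J) = 1 − λ(A)/2 = cos(kπ/146); k=1 gives ρ_J = 0.99977.
√(1−ρ_J²) simplifies to sin(π/146) = 0.021516.
ω* = 2/(1 + 0.021516) = 2/1.021516 = 1.95787.
[ρ_SOR] ω* − 1 = 0.95787.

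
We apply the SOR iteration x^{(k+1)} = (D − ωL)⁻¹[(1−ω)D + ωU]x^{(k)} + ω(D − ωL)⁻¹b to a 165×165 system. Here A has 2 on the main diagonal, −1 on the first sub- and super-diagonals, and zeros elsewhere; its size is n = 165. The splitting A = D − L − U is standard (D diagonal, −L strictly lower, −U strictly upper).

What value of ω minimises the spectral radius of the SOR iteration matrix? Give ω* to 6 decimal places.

ρ_J = max_k |cos(kπ/166)| = cos(π/166) = 0.999821
root = sin(π/166) = 0.0189241  (since 1−cos² = sin²).
Then 2/(1+√(1−ρ_J²)) = 2/(1+0.0189241); ω* = 2/1.0189241 = 1.962855.
At ω = 1.962855 every |λ(B_ω)| = ω−1, so ρ_SOR = 0.962855.

ω* = 1.962855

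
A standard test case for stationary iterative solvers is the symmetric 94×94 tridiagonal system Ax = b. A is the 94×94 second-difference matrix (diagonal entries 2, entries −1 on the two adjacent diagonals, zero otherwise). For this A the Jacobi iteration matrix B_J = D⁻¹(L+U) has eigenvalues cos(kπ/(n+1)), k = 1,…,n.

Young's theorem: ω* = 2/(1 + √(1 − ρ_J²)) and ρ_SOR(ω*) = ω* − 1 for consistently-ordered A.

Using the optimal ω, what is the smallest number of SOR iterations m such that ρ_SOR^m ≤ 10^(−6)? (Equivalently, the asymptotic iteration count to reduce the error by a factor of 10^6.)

spectrum of D⁻¹(L+U) = {cos(kπ/95) : 1≤k≤94}; ρ_J = cos(π/95) = 0.9994533.
√(1 − cos²(π/95)) = sin(π/95) ≈ 0.0330634.
ω* = 2/(1 + 0.0330634) = 2/1.0330634 = 1.9359896.
and ρ(B_{ω*}) = 1.9359896 − 1 = 0.9359896.
(0.9359896)^m ≤ 10^{−6}  ⇒  m·ln(0.9359896) ≤ −6·ln10  ⇒  m ≥ 208.848  ⇒  m = 209

m = 209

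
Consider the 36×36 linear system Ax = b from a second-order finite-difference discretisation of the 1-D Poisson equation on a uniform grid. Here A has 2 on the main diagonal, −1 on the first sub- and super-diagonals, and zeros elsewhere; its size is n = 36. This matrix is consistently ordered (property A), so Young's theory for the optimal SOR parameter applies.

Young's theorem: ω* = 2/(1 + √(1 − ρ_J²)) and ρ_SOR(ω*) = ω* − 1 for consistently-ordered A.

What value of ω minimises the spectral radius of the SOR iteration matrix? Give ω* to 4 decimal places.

spectrum of D⁻¹(L+U) = {cos(kπ/37) : 1≤k≤36}; ρ_J = cos(π/37) = 0.9964.
√(1 − cos²(π/37)) = sin(π/37) ≈ 0.08481.
ω* = 2 / (1 + 0.08481) = 2 / 1.08481 ≈ 1.8436.
[ρ_SOR] ω* − 1 = 0.8436.

ω* = 1.8436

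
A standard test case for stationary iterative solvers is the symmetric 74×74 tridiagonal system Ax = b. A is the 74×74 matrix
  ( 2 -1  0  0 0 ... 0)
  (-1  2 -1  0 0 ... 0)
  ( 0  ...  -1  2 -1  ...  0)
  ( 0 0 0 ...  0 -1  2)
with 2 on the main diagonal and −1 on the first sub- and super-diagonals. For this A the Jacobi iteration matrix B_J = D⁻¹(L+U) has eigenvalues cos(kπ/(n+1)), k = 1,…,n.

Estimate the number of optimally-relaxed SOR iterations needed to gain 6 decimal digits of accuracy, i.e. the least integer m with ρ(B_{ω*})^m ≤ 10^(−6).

ρ_J = max_k |cos(kπ/75)| = cos(π/75) = 0.9991228
1 − cos²(π/75) = sin²(π/75) ⇒ √(1−ρ_J²) = sin(π/75) = 0.0418757.
ω* = 2/(1+0.0418757) = 1.9196148
At ω = 1.9196148 every |λ(B_ω)| = ω−1, so ρ_SOR = 0.9196148.
For 6 digits: m = 6·ln10 / (−ln 0.9196148) = 13.8155/0.0838004 = 164.862; round up → m = 165.

m = 165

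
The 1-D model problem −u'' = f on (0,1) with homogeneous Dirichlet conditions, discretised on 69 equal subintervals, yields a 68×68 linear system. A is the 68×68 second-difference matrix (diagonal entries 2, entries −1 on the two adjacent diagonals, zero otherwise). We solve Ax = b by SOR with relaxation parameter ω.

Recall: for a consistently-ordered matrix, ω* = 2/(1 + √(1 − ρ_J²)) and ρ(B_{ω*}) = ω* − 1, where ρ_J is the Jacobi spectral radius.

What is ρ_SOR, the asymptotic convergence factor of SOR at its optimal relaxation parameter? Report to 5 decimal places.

B_J for the 68×68 system has eigenvalues cos(kπ/69); ρ_J = cos(π/69) = 0.99896.
1 − cos²(π/69) = sin²(π/69) ⇒ √(1−ρ_J²) = sin(π/69) = 0.045515.
Young: ω* = 2/(1+√(1−ρ_J²)) = 2/(1+0.045515) = 2/1.045515 = 1.91293.
ρ_SOR = ω* − 1 ≈ 0.91293.

ρ_SOR = 0.91293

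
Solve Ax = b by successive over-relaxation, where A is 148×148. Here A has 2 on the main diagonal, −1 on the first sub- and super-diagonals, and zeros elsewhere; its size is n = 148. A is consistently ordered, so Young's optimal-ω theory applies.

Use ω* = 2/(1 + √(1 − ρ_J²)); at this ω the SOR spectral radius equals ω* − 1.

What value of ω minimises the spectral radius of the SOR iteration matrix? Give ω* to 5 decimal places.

½·tridiag(1,0,1) at n=148: λ_k = cos(kπ/149); max |λ| at k=1 ⇒ ρ_J = cos(π/149) ≈ 0.99978.
1 − cos²(π/149) = sin²(π/149) ⇒ √(1−ρ_J²) = sin(π/149) = 0.021083.
Young: ω* = 2/(1+√(1−ρ_J²)) = 2/(1+0.021083) = 2/1.021083 = 1.95870.
[ρ_SOR] ω* − 1 = 0.95870.

ω* = 1.95870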